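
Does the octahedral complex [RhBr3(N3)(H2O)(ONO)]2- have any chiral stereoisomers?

The six octahedral sites form three mutually perpendicular trans pairs.
Working through the distinct placements yields 4 geometric isomers: Br mer (3 arrangements); Br fac (chiral).
One of these lacks any improper symmetry element and so occurs as an enantiomeric pair, giving 4 + 1 = 5 stereoisomers in total.

yes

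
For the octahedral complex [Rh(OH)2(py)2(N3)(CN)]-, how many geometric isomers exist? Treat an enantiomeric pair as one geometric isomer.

6

In an octahedral complex each vertex has one trans partner and four cis neighbours.
Working through the distinct placements yields 6 geometric isomers: OH trans, py trans; OH cis, py cis (3 arrangements, 2 chiral); OH cis, py trans; OH trans, py cis.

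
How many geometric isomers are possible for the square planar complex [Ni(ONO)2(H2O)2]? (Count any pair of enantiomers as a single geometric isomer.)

2

There are 2 geometric isomers: ONO cis; ONO trans.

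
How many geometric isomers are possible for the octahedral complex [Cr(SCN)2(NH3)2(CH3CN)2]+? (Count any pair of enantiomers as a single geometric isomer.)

The six octahedral sites form three mutually perpendicular trans pairs.
Systematic placement gives 5 geometric isomers: SCN trans, NH3 trans, CH3CN trans; SCN cis, NH3 cis, CH3CN trans; SCN trans, NH3 cis, CH3CN cis; SCN cis, NH3 cis, CH3CN cis (chiral); SCN cis, NH3 trans, CH3CN cis.

5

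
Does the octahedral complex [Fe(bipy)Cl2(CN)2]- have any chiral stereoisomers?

An octahedron has six vertices in three trans pairs; every non-trans pair is cis.
Each bipy is bidentate and must span two cis positions.
There are 3 geometric isomers: Cl cis, CN trans; Cl cis, CN cis (chiral); Cl trans, CN cis.
One of these lacks any improper symmetry element and so occurs as an enantiomeric pair, giving 3 + 1 = 4 stereoisomers in total.

yes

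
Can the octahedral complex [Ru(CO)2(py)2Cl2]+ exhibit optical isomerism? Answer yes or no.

yes

There are 5 geometric isomers: CO trans, py trans, Cl trans; CO trans, py cis, Cl cis; CO cis, py trans, Cl cis; CO cis, py cis, Cl cis (chiral); CO cis, py cis, Cl trans.
One of these lacks any improper symmetry element and so occurs as an enantiomeric pair, giving 5 + 1 = 6 stereoisomers in total.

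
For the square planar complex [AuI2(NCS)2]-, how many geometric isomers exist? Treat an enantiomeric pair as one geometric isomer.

2

A square has two trans pairs of vertices; adjacent vertices are cis.
There are 2 geometric isomers: I cis; I trans.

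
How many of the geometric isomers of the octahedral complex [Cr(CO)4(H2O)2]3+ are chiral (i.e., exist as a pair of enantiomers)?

The six octahedral sites form three mutually perpendicular trans pairs.
The distinct arrangements are (2 in all): H2O trans; H2O cis.
Each arrangement has an internal mirror plane or centre of symmetry, so none is chiral.

0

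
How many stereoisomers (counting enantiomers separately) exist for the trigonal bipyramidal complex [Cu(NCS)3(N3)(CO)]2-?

4

In a trigonal bipyramid the two axial positions differ from the three equatorial ones.
There are 4 geometric isomers: N3 axial, CO axial; N3 equatorial, CO axial; N3 axial, CO equatorial; N3 equatorial, CO equatorial.
Each arrangement has an internal mirror plane or centre of symmetry, so none is chiral.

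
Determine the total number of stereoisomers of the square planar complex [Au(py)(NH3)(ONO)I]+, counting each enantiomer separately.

A square has two trans pairs of vertices; adjacent vertices are cis.
There are 3 geometric isomers: (I/ONO trans, NH3/py trans); (I/py trans, NH3/ONO trans); (I/NH3 trans, ONO/py trans).
Each arrangement has an internal mirror plane or centre of symmetry, so none is chiral.

3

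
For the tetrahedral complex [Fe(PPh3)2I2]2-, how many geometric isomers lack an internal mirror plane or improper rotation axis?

0

In a tetrahedral complex all four positions are equivalent and every pair of ligands is adjacent — there is no cis/trans distinction.
Only one geometric arrangement is possible.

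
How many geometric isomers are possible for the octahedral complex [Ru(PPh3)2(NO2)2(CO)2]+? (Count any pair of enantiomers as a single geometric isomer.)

In an octahedral complex each vertex has one trans partner and four cis neighbours.
There are 5 geometric isomers: PPh3 trans, NO2 trans, CO trans; PPh3 cis, NO2 cis, CO trans; PPh3 trans, NO2 cis, CO cis; PPh3 cis, NO2 cis, CO cis (chiral); PPh3 cis, NO2 trans, CO cis.

5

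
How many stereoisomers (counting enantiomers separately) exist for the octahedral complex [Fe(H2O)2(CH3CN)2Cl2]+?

The distinct arrangements are (5 in all): H2O trans, CH3CN trans, Cl trans; H2O cis, CH3CN trans, Cl cis; H2O trans, CH3CN cis, Cl cis; H2O cis, CH3CN cis, Cl cis (chiral); H2O cis, CH3CN cis, Cl trans.
One of these lacks any improper symmetry element and so occurs as an enantiomeric pair, giving 5 + 1 = 6 stereoisomers in total.

6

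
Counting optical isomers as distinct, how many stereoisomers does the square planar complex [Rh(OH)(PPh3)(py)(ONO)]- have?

3

The distinct arrangements are (3 in all): (OH/PPh3 trans, ONO/py trans); (OH/py trans, ONO/PPh3 trans); (OH/ONO trans, PPh3/py trans).
Each arrangement has an internal mirror plane or centre of symmetry, so none is chiral.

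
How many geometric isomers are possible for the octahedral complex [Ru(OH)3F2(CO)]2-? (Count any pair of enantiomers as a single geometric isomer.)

An octahedron has six vertices in three trans pairs; every non-trans pair is cis.
The distinct arrangements are (3 in all): OH mer, F cis; OH mer, F trans; OH fac, F cis.

3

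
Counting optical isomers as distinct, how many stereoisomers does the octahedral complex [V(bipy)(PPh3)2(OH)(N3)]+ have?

The six octahedral sites form three mutually perpendicular trans pairs.
Each bipy is bidentate and must span two cis positions.
Systematic placement gives 4 geometric isomers: PPh3 cis (3 arrangements, 2 chiral); PPh3 trans.
Of these, 2 lack any improper symmetry element and so occur as enantiomeric pairs, giving 4 + 2 = 6 stereoisomers in total.

6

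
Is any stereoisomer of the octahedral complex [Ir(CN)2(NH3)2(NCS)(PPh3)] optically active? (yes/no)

yes

An octahedron has six vertices in three trans pairs; every non-trans pair is cis.
The distinct arrangements are (6 in all): CN trans, NH3 cis; CN trans, NH3 trans; CN cis, NH3 cis (3 arrangements, 2 chiral); CN cis, NH3 trans.
Of these, 2 lack any improper symmetry element and so occur as enantiomeric pairs, giving 6 + 2 = 8 stereoisomers in total.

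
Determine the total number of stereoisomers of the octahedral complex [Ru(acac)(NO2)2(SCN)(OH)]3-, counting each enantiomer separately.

6

The six octahedral sites form three mutually perpendicular trans pairs.
Each acac is bidentate and must span two cis positions.
Systematic placement gives 4 geometric isomers: NO2 trans; NO2 cis (3 arrangements, 2 chiral).
Of these, 2 lack any improper symmetry element and so occur as enantiomeric pairs, giving 4 + 2 = 6 stereoisomers in total.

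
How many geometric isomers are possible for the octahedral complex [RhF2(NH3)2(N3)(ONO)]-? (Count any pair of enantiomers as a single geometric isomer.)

In an octahedral complex each vertex has one trans partner and four cis neighbours.
There are 6 geometric isomers: F trans, NH3 cis; F trans, NH3 trans; F cis, NH3 cis (3 arrangements, 2 chiral); F cis, NH3 trans.

6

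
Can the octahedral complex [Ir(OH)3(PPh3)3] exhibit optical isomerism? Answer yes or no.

Working through the distinct placements yields 2 geometric isomers: OH mer; OH fac.
Each arrangement has an internal mirror plane or centre of symmetry, so none is chiral.

no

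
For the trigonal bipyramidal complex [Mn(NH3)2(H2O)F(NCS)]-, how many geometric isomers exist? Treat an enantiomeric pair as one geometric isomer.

7

Placing the ligands in turn and identifying arrangements related by rotation or reflection leaves 7 distinct geometric isomers.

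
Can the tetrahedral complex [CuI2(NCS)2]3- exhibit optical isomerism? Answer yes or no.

All four vertices of a tetrahedron are equivalent and mutually adjacent, so cis/trans isomerism cannot arise.
Only one geometric arrangement is possible.

no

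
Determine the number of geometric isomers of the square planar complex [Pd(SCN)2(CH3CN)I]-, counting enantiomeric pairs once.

A square has two trans pairs of vertices; adjacent vertices are cis.
Systematic placement gives 2 geometric isomers: SCN cis; SCN trans.

2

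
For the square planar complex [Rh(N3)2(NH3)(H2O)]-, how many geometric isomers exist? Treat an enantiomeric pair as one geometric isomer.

2

A square has two trans pairs of vertices; adjacent vertices are cis.
Systematic placement gives 2 geometric isomers: N3 cis; N3 trans.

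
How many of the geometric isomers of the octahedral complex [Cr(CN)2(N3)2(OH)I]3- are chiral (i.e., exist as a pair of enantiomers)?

In an octahedral complex each vertex has one trans partner and four cis neighbours.
Systematic placement gives 6 geometric isomers: CN trans, N3 cis; CN trans, N3 trans; CN cis, N3 cis (3 arrangements, 2 chiral); CN cis, N3 trans.
Of these, 2 lack any improper symmetry element and so occur as enantiomeric pairs, giving 6 + 2 = 8 stereoisomers in total.

2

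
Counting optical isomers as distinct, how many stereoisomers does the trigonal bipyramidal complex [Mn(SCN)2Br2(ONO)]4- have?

A trigonal bipyramid has two axial and three equatorial sites, which are chemically inequivalent.
Systematic enumeration (placing each ligand type in turn and discarding arrangements equivalent by rotation or reflection) gives 5 geometric isomers.
One of these lacks any improper symmetry element and so occurs as an enantiomeric pair, giving 5 + 1 = 6 stereoisomers in total.

6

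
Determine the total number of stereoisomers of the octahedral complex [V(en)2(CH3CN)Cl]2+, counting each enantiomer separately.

Each en is bidentate and must span two cis positions.
Working through the distinct placements yields 2 geometric isomers: CH3CN and Cl mutually trans; CH3CN and Cl mutually cis (chiral).
One of these lacks any improper symmetry element and so occurs as an enantiomeric pair, giving 2 + 1 = 3 stereoisomers in total.

3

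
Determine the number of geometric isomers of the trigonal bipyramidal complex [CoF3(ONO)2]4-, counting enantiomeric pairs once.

3

A trigonal bipyramid has two axial and three equatorial sites, which are chemically inequivalent.
The distinct arrangements are (3 in all): ONO both equatorial; ONO one axial, one equatorial; ONO both axial.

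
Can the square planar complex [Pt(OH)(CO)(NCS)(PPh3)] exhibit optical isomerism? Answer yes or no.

In a square planar complex each vertex has one trans partner and two cis neighbours.
The distinct arrangements are (3 in all): (CO/OH trans, NCS/PPh3 trans); (CO/PPh3 trans, NCS/OH trans); (CO/NCS trans, OH/PPh3 trans).
Each arrangement has an internal mirror plane or centre of symmetry, so none is chiral.

no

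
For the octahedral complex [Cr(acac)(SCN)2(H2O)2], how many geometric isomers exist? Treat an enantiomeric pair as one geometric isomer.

The six octahedral sites form three mutually perpendicular trans pairs.
Each acac is bidentate and must span two cis positions.
Working through the distinct placements yields 3 geometric isomers: SCN cis, H2O trans; SCN cis, H2O cis (chiral); SCN trans, H2O cis.

3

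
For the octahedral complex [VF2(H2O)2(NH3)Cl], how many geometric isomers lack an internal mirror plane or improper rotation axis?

An octahedron has six vertices in three trans pairs; every non-trans pair is cis.
Systematic placement gives 6 geometric isomers: F cis, H2O cis (3 arrangements, 2 chiral); F cis, H2O trans; F trans, H2O cis; F trans, H2O trans.
Of these, 2 lack any improper symmetry element and so occur as enantiomeric pairs, giving 6 + 2 = 8 stereoisomers in total.

2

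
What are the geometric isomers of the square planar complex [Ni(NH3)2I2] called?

In a square planar complex each vertex has one trans partner and two cis neighbours.
Systematic placement gives 2 geometric isomers: NH3 cis; NH3 trans.

cis and trans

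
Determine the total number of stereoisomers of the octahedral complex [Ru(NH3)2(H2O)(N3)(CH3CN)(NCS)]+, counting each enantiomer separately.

The six octahedral sites form three mutually perpendicular trans pairs.
Exhaustive case analysis gives 9 geometric isomers.
Of these, 6 lack any improper symmetry element and so occur as enantiomeric pairs, giving 9 + 6 = 15 stereoisomers in total.

15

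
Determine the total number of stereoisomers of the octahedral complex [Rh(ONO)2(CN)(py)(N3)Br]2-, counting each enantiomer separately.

15

In an octahedral complex each vertex has one trans partner and four cis neighbours.
Exhaustive case analysis gives 9 geometric isomers.
Of these, 6 lack any improper symmetry element and so occur as enantiomeric pairs, giving 9 + 6 = 15 stereoisomers in total.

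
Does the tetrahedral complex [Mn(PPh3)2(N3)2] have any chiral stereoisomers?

Only one geometric arrangement is possible.

no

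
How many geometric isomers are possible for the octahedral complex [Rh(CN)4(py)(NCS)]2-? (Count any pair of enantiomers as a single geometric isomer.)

The six octahedral sites form three mutually perpendicular trans pairs.
There are 2 geometric isomers: py and NCS mutually trans; py and NCS mutually cis.

2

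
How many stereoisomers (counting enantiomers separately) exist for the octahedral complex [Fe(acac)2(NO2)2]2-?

An octahedron has six vertices in three trans pairs; every non-trans pair is cis.
Each acac is bidentate and must span two cis positions.
There are 2 geometric isomers: NO2 trans; NO2 cis (chiral).
One of these lacks any improper symmetry element and so occurs as an enantiomeric pair, giving 2 + 1 = 3 stereoisomers in total.

3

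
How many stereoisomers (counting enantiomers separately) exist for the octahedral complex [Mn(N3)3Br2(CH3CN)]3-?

An octahedron has six vertices in three trans pairs; every non-trans pair is cis.
Working through the distinct placements yields 3 geometric isomers: N3 mer, Br trans; N3 mer, Br cis; N3 fac, Br cis.
Each arrangement has an internal mirror plane or centre of symmetry, so none is chiral.

3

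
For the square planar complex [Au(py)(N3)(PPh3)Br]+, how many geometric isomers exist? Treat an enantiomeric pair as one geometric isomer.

3

The distinct arrangements are (3 in all): (Br/PPh3 trans, N3/py trans); (Br/py trans, N3/PPh3 trans); (Br/N3 trans, PPh3/py trans).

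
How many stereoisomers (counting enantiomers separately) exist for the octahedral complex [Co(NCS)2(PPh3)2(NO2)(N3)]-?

In an octahedral complex each vertex has one trans partner and four cis neighbours.
The distinct arrangements are (6 in all): NCS cis, PPh3 trans; NCS cis, PPh3 cis (3 arrangements, 2 chiral); NCS trans, PPh3 trans; NCS trans, PPh3 cis.
Of these, 2 lack any improper symmetry element and so occur as enantiomeric pairs, giving 6 + 2 = 8 stereoisomers in total.

8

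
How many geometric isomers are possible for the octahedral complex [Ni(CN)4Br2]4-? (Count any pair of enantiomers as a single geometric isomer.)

The six octahedral sites form three mutually perpendicular trans pairs.
There are 2 geometric isomers: Br trans; Br cis.

2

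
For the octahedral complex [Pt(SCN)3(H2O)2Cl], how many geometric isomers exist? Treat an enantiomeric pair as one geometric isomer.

3

The distinct arrangements are (3 in all): SCN mer, H2O cis; SCN mer, H2O trans; SCN fac, H2O cis.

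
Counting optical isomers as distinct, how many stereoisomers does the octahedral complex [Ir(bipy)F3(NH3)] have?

An octahedron has six vertices in three trans pairs; every non-trans pair is cis.
Each bipy is bidentate and must span two cis positions.
Working through the distinct placements yields 2 geometric isomers: F mer; F fac.
Each arrangement has an internal mirror plane or centre of symmetry, so none is chiral.

2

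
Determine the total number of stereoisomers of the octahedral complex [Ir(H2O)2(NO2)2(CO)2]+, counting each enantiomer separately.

6

An octahedron has six vertices in three trans pairs; every non-trans pair is cis.
Systematic placement gives 5 geometric isomers: H2O trans, NO2 trans, CO trans; H2O cis, NO2 cis, CO trans; H2O cis, NO2 trans, CO cis; H2O cis, NO2 cis, CO cis (chiral); H2O trans, NO2 cis, CO cis.
One of these lacks any improper symmetry element and so occurs as an enantiomeric pair, giving 5 + 1 = 6 stereoisomers in total.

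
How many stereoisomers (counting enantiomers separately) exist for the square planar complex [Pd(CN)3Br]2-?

Only one geometric arrangement is possible.

1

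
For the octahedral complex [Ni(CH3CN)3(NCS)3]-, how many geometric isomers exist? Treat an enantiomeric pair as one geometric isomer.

An octahedron has six vertices in three trans pairs; every non-trans pair is cis.
Systematic placement gives 2 geometric isomers: CH3CN mer; CH3CN fac.

2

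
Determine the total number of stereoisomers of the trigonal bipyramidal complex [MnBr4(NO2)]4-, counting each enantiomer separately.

There are 2 geometric isomers: NO2 equatorial; NO2 axial.
Each arrangement has an internal mirror plane or centre of symmetry, so none is chiral.

2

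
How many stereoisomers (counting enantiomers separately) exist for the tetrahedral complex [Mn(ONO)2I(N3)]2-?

Only one geometric arrangement is possible.

1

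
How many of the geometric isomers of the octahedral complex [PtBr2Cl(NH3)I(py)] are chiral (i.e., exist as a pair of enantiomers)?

In an octahedral complex each vertex has one trans partner and four cis neighbours.
Placing the ligands in turn and identifying arrangements related by rotation or reflection leaves 9 distinct geometric isomers.
Of these, 6 lack any improper symmetry element and so occur as enantiomeric pairs, giving 9 + 6 = 15 stereoisomers in total.

6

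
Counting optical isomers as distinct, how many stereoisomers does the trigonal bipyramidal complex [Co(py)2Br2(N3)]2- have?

6

Placing the ligands in turn and identifying arrangements related by rotation or reflection leaves 5 distinct geometric isomers.
One of these lacks any improper symmetry element and so occurs as an enantiomeric pair, giving 5 + 1 = 6 stereoisomers in total.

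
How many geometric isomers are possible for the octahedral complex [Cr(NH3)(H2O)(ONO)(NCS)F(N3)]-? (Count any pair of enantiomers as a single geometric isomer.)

15

Systematic enumeration (placing each ligand type in turn and discarding arrangements equivalent by rotation or reflection) gives 15 geometric isomers.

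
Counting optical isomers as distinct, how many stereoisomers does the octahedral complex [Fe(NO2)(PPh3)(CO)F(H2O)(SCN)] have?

30

In an octahedral complex each vertex has one trans partner and four cis neighbours.
Exhaustive case analysis gives 15 geometric isomers.
Of these, 15 lack any improper symmetry element and so occur as enantiomeric pairs, giving 15 + 15 = 30 stereoisomers in total.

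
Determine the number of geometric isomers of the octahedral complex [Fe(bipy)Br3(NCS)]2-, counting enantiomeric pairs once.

2

The six octahedral sites form three mutually perpendicular trans pairs.
Each bipy is bidentate and must span two cis positions.
The distinct arrangements are (2 in all): Br mer; Br fac.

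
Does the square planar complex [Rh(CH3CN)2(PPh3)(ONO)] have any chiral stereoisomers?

no

In a square planar complex each vertex has one trans partner and two cis neighbours.
There are 2 geometric isomers: CH3CN cis; CH3CN trans.
Each arrangement has an internal mirror plane or centre of symmetry, so none is chiral.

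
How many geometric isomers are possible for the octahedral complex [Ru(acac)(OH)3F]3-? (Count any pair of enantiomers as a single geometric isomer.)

The six octahedral sites form three mutually perpendicular trans pairs.
Each acac is bidentate and must span two cis positions.
The distinct arrangements are (2 in all): OH fac; OH mer.

2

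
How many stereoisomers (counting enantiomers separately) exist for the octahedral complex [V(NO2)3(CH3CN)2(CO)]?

3

An octahedron has six vertices in three trans pairs; every non-trans pair is cis.
There are 3 geometric isomers: NO2 mer, CH3CN trans; NO2 mer, CH3CN cis; NO2 fac, CH3CN cis.
Each arrangement has an internal mirror plane or centre of symmetry, so none is chiral.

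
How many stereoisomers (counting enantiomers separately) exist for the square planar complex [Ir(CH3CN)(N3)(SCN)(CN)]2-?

3

A square has two trans pairs of vertices; adjacent vertices are cis.
The distinct arrangements are (3 in all): (CH3CN/N3 trans, CN/SCN trans); (CH3CN/SCN trans, CN/N3 trans); (CH3CN/CN trans, N3/SCN trans).
Each arrangement has an internal mirror plane or centre of symmetry, so none is chiral.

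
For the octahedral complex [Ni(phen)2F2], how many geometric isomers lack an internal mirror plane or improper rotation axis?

An octahedron has six vertices in three trans pairs; every non-trans pair is cis.
Each phen is bidentate and must span two cis positions.
There are 2 geometric isomers: F trans; F cis (chiral).
One of these lacks any improper symmetry element and so occurs as an enantiomeric pair, giving 2 + 1 = 3 stereoisomers in total.

1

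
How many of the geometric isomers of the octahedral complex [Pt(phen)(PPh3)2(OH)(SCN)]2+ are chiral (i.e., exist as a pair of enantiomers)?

2

Each phen is bidentate and must span two cis positions.
There are 4 geometric isomers: PPh3 cis (3 arrangements, 2 chiral); PPh3 trans.
Of these, 2 lack any improper symmetry element and so occur as enantiomeric pairs, giving 4 + 2 = 6 stereoisomers in total.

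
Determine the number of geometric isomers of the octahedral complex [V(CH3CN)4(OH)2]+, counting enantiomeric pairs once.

2

The six octahedral sites form three mutually perpendicular trans pairs.
Working through the distinct placements yields 2 geometric isomers: OH trans; OH cis.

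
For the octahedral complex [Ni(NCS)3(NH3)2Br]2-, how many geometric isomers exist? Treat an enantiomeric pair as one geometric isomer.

The distinct arrangements are (3 in all): NCS mer, NH3 trans; NCS fac, NH3 cis; NCS mer, NH3 cis.

3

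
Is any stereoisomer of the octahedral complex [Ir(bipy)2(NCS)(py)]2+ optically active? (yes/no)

yes

In an octahedral complex each vertex has one trans partner and four cis neighbours.
Each bipy is bidentate and must span two cis positions.
Systematic placement gives 2 geometric isomers: NCS and py mutually cis (chiral); NCS and py mutually trans.
One of these lacks any improper symmetry element and so occurs as an enantiomeric pair, giving 2 + 1 = 3 stereoisomers in total.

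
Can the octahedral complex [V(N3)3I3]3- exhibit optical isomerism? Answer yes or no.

The six octahedral sites form three mutually perpendicular trans pairs.
There are 2 geometric isomers: N3 mer; N3 fac.
Each arrangement has an internal mirror plane or centre of symmetry, so none is chiral.

no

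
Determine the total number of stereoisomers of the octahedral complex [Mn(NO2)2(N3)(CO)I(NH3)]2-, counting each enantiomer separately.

The six octahedral sites form three mutually perpendicular trans pairs.
Exhaustive case analysis gives 9 geometric isomers.
Of these, 6 lack any improper symmetry element and so occur as enantiomeric pairs, giving 9 + 6 = 15 stereoisomers in total.

15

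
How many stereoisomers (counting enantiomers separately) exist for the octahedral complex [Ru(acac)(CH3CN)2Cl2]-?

4

The six octahedral sites form three mutually perpendicular trans pairs.
Each acac is bidentate and must span two cis positions.
Systematic placement gives 3 geometric isomers: CH3CN trans, Cl cis; CH3CN cis, Cl cis (chiral); CH3CN cis, Cl trans.
One of these lacks any improper symmetry element and so occurs as an enantiomeric pair, giving 3 + 1 = 4 stereoisomers in total.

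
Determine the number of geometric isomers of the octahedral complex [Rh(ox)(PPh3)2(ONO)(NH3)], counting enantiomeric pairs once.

Each ox is bidentate and must span two cis positions.
Working through the distinct placements yields 4 geometric isomers: PPh3 cis (3 arrangements, 2 chiral); PPh3 trans.

4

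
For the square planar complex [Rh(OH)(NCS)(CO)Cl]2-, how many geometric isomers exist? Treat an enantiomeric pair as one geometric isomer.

The distinct arrangements are (3 in all): (CO/NCS trans, Cl/OH trans); (CO/OH trans, Cl/NCS trans); (CO/Cl trans, NCS/OH trans).

3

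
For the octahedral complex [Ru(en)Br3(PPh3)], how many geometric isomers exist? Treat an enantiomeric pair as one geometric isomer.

An octahedron has six vertices in three trans pairs; every non-trans pair is cis.
Each en is bidentate and must span two cis positions.
The distinct arrangements are (2 in all): Br mer; Br fac.

2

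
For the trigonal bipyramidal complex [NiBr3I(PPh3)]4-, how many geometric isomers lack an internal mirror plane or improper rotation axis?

0

A trigonal bipyramid has two axial and three equatorial sites, which are chemically inequivalent.
Systematic placement gives 4 geometric isomers: I equatorial, PPh3 equatorial; I axial, PPh3 equatorial; I equatorial, PPh3 axial; I axial, PPh3 axial.
Each arrangement has an internal mirror plane or centre of symmetry, so none is chiral.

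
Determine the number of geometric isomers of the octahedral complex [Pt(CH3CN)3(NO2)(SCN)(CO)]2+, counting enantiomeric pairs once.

4

In an octahedral complex each vertex has one trans partner and four cis neighbours.
There are 4 geometric isomers: CH3CN mer (3 arrangements); CH3CN fac (chiral).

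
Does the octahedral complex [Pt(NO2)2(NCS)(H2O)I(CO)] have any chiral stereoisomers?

An octahedron has six vertices in three trans pairs; every non-trans pair is cis.
Systematic enumeration (placing each ligand type in turn and discarding arrangements equivalent by rotation or reflection) gives 9 geometric isomers.
Of these, 6 lack any improper symmetry element and so occur as enantiomeric pairs, giving 9 + 6 = 15 stereoisomers in total.

yes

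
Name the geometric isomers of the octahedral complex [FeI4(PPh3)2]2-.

In an octahedral complex each vertex has one trans partner and four cis neighbours.
Systematic placement gives 2 geometric isomers: PPh3 trans; PPh3 cis.

cis and trans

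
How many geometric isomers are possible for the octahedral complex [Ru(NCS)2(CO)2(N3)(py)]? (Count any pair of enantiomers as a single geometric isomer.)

6

The six octahedral sites form three mutually perpendicular trans pairs.
There are 6 geometric isomers: NCS cis, CO trans; NCS trans, CO trans; NCS cis, CO cis (3 arrangements, 2 chiral); NCS trans, CO cis.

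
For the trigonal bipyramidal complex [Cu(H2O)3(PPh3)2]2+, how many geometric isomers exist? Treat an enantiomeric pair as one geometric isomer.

3

In a trigonal bipyramid the two axial positions differ from the three equatorial ones.
The distinct arrangements are (3 in all): PPh3 both equatorial; PPh3 one axial, one equatorial; PPh3 both axial.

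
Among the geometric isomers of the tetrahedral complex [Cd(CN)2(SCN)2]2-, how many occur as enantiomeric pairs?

All four vertices of a tetrahedron are equivalent and mutually adjacent, so cis/trans isomerism cannot arise.
Only one geometric arrangement is possible.

0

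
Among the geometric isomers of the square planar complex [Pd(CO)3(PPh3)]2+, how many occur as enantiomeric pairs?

0

In a square planar complex each vertex has one trans partner and two cis neighbours.
Only one geometric arrangement is possible.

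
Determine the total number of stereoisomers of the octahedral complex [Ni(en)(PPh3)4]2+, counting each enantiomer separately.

An octahedron has six vertices in three trans pairs; every non-trans pair is cis.
Each en is bidentate and must span two cis positions.
Only one geometric arrangement is possible.

1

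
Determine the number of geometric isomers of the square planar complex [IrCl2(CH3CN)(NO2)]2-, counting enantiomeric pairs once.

A square has two trans pairs of vertices; adjacent vertices are cis.
Working through the distinct placements yields 2 geometric isomers: Cl cis; Cl trans.

2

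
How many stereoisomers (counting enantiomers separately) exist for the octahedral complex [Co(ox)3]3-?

2

The six octahedral sites form three mutually perpendicular trans pairs.
Each ox is bidentate and must span two cis positions.
Only one geometric arrangement is possible; it has no improper symmetry element, so it exists as a pair of enantiomers (2 stereoisomers).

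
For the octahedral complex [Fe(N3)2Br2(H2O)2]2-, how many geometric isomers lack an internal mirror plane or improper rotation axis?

The six octahedral sites form three mutually perpendicular trans pairs.
The distinct arrangements are (5 in all): N3 trans, Br trans, H2O trans; N3 cis, Br trans, H2O cis; N3 trans, Br cis, H2O cis; N3 cis, Br cis, H2O cis (chiral); N3 cis, Br cis, H2O trans.
One of these lacks any improper symmetry element and so occurs as an enantiomeric pair, giving 5 + 1 = 6 stereoisomers in total.

1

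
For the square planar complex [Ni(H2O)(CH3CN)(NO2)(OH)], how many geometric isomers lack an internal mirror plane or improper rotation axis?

In a square planar complex each vertex has one trans partner and two cis neighbours.
The distinct arrangements are (3 in all): (CH3CN/NO2 trans, H2O/OH trans); (CH3CN/OH trans, H2O/NO2 trans); (CH3CN/H2O trans, NO2/OH trans).
Each arrangement has an internal mirror plane or centre of symmetry, so none is chiral.

0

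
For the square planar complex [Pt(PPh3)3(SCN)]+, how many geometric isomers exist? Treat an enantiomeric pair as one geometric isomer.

1

In a square planar complex each vertex has one trans partner and two cis neighbours.
Only one geometric arrangement is possible.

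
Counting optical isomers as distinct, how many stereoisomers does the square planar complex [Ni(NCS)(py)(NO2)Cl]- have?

3

In a square planar complex each vertex has one trans partner and two cis neighbours.
Working through the distinct placements yields 3 geometric isomers: (Cl/NO2 trans, NCS/py trans); (Cl/py trans, NCS/NO2 trans); (Cl/NCS trans, NO2/py trans).
Each arrangement has an internal mirror plane or centre of symmetry, so none is chiral.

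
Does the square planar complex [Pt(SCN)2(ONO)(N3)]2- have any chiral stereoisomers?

no

A square has two trans pairs of vertices; adjacent vertices are cis.
There are 2 geometric isomers: SCN cis; SCN trans.
Each arrangement has an internal mirror plane or centre of symmetry, so none is chiral.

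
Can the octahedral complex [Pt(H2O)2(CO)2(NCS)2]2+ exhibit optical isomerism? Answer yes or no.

yes

In an octahedral complex each vertex has one trans partner and four cis neighbours.
Working through the distinct placements yields 5 geometric isomers: H2O trans, CO trans, NCS trans; H2O cis, CO trans, NCS cis; H2O cis, CO cis, NCS trans; H2O cis, CO cis, NCS cis (chiral); H2O trans, CO cis, NCS cis.
One of these lacks any improper symmetry element and so occurs as an enantiomeric pair, giving 5 + 1 = 6 stereoisomers in total.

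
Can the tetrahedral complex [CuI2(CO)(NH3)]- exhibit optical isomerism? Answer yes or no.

no

Only one geometric arrangement is possible.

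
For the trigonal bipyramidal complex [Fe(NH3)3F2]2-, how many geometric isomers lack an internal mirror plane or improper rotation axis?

0

Systematic placement gives 3 geometric isomers: F both axial; F one axial, one equatorial; F both equatorial.
Each arrangement has an internal mirror plane or centre of symmetry, so none is chiral.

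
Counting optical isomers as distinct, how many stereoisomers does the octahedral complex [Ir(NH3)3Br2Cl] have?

The six octahedral sites form three mutually perpendicular trans pairs.
Systematic placement gives 3 geometric isomers: NH3 mer, Br trans; NH3 mer, Br cis; NH3 fac, Br cis.
Each arrangement has an internal mirror plane or centre of symmetry, so none is chiral.

3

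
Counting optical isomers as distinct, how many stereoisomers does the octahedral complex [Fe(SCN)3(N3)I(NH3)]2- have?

An octahedron has six vertices in three trans pairs; every non-trans pair is cis.
There are 4 geometric isomers: SCN mer (3 arrangements); SCN fac (chiral).
One of these lacks any improper symmetry element and so occurs as an enantiomeric pair, giving 4 + 1 = 5 stereoisomers in total.

5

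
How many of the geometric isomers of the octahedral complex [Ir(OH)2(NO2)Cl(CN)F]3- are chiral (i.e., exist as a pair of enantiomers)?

6

The six octahedral sites form three mutually perpendicular trans pairs.
Exhaustive case analysis gives 9 geometric isomers.
Of these, 6 lack any improper symmetry element and so occur as enantiomeric pairs, giving 9 + 6 = 15 stereoisomers in total.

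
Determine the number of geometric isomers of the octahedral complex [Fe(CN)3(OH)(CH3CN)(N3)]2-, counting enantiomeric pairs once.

In an octahedral complex each vertex has one trans partner and four cis neighbours.
The distinct arrangements are (4 in all): CN mer (3 arrangements); CN fac (chiral).

4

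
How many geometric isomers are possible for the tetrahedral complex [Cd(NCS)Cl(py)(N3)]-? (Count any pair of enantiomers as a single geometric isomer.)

1

All four vertices of a tetrahedron are equivalent and mutually adjacent, so cis/trans isomerism cannot arise.
Only one geometric arrangement is possible; it has no improper symmetry element, so it exists as a pair of enantiomers (2 stereoisomers).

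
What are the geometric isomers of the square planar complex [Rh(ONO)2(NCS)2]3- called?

Systematic placement gives 2 geometric isomers: ONO cis; ONO trans.

cis and trans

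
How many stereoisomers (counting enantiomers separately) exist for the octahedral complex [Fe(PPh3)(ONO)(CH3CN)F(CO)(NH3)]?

In an octahedral complex each vertex has one trans partner and four cis neighbours.
Systematic enumeration (placing each ligand type in turn and discarding arrangements equivalent by rotation or reflection) gives 15 geometric isomers.
Of these, 15 lack any improper symmetry element and so occur as enantiomeric pairs, giving 15 + 15 = 30 stereoisomers in total.

30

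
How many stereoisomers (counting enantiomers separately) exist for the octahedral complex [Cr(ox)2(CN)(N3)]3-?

Each ox is bidentate and must span two cis positions.
There are 2 geometric isomers: CN and N3 mutually trans; CN and N3 mutually cis (chiral).
One of these lacks any improper symmetry element and so occurs as an enantiomeric pair, giving 2 + 1 = 3 stereoisomers in total.

3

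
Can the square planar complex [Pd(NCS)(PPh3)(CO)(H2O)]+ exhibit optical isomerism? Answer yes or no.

There are 3 geometric isomers: (CO/NCS trans, H2O/PPh3 trans); (CO/PPh3 trans, H2O/NCS trans); (CO/H2O trans, NCS/PPh3 trans).
Each arrangement has an internal mirror plane or centre of symmetry, so none is chiral.

no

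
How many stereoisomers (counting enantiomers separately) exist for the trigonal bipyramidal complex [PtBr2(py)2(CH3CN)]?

6

In a trigonal bipyramid the two axial positions differ from the three equatorial ones.
Placing the ligands in turn and identifying arrangements related by rotation or reflection leaves 5 distinct geometric isomers.
One of these lacks any improper symmetry element and so occurs as an enantiomeric pair, giving 5 + 1 = 6 stereoisomers in total.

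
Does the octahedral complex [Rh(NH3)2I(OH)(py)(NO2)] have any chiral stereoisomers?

The six octahedral sites form three mutually perpendicular trans pairs.
Placing the ligands in turn and identifying arrangements related by rotation or reflection leaves 9 distinct geometric isomers.
Of these, 6 lack any improper symmetry element and so occur as enantiomeric pairs, giving 9 + 6 = 15 stereoisomers in total.

yes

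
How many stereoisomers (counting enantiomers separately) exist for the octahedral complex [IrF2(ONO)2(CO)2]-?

The six octahedral sites form three mutually perpendicular trans pairs.
Working through the distinct placements yields 5 geometric isomers: F trans, ONO trans, CO trans; F cis, ONO cis, CO trans; F cis, ONO trans, CO cis; F cis, ONO cis, CO cis (chiral); F trans, ONO cis, CO cis.
One of these lacks any improper symmetry element and so occurs as an enantiomeric pair, giving 5 + 1 = 6 stereoisomers in total.

6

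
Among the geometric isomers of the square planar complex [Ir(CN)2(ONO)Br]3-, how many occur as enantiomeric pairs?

A square has two trans pairs of vertices; adjacent vertices are cis.
Working through the distinct placements yields 2 geometric isomers: CN cis; CN trans.
Each arrangement has an internal mirror plane or centre of symmetry, so none is chiral.

0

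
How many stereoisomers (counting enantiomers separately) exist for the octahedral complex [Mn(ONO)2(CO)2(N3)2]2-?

An octahedron has six vertices in three trans pairs; every non-trans pair is cis.
The distinct arrangements are (5 in all): ONO trans, CO trans, N3 trans; ONO cis, CO trans, N3 cis; ONO trans, CO cis, N3 cis; ONO cis, CO cis, N3 cis (chiral); ONO cis, CO cis, N3 trans.
One of these lacks any improper symmetry element and so occurs as an enantiomeric pair, giving 5 + 1 = 6 stereoisomers in total.

6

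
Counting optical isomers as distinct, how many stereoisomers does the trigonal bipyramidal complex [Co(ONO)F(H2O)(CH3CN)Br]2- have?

A trigonal bipyramid has two axial and three equatorial sites, which are chemically inequivalent.
Systematic enumeration (placing each ligand type in turn and discarding arrangements equivalent by rotation or reflection) gives 10 geometric isomers.
Of these, 10 lack any improper symmetry element and so occur as enantiomeric pairs, giving 10 + 10 = 20 stereoisomers in total.

20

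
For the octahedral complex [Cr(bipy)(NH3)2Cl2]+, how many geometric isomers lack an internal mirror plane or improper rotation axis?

1

Each bipy is bidentate and must span two cis positions.
The distinct arrangements are (3 in all): NH3 cis, Cl trans; NH3 cis, Cl cis (chiral); NH3 trans, Cl cis.
One of these lacks any improper symmetry element and so occurs as an enantiomeric pair, giving 3 + 1 = 4 stereoisomers in total.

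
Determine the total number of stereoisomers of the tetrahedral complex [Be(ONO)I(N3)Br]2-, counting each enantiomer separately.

All four vertices of a tetrahedron are equivalent and mutually adjacent, so cis/trans isomerism cannot arise.
Only one geometric arrangement is possible; it has no improper symmetry element, so it exists as a pair of enantiomers (2 stereoisomers).

2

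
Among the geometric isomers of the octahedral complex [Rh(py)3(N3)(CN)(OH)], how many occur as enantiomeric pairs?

The six octahedral sites form three mutually perpendicular trans pairs.
Working through the distinct placements yields 4 geometric isomers: py mer (3 arrangements); py fac (chiral).
One of these lacks any improper symmetry element and so occurs as an enantiomeric pair, giving 4 + 1 = 5 stereoisomers in total.

1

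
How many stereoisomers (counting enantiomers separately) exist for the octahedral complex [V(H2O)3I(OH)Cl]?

5

The six octahedral sites form three mutually perpendicular trans pairs.
Working through the distinct placements yields 4 geometric isomers: H2O mer (3 arrangements); H2O fac (chiral).
One of these lacks any improper symmetry element and so occurs as an enantiomeric pair, giving 4 + 1 = 5 stereoisomers in total.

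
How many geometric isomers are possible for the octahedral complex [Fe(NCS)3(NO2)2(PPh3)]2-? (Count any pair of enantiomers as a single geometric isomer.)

The six octahedral sites form three mutually perpendicular trans pairs.
Working through the distinct placements yields 3 geometric isomers: NCS mer, NO2 cis; NCS mer, NO2 trans; NCS fac, NO2 cis.

3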